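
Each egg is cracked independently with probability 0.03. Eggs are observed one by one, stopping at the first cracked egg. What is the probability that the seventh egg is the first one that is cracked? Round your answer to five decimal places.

0.02499

Geometric (trials to first success), p = 0.03.
P(Y = 7) = (1−p)^6 · p = 0.83297 · 0.03 = 0.0249892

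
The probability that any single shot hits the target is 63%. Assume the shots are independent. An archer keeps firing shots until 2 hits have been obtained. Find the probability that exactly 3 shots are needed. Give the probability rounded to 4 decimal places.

Y = trial on which the second success occurs; negative binomial, r=2, p=0.63.
P(Y=3) = C(2,1) · p^2 · (1−p)^1
= 2 · 0.3969 · 0.37 = 0.293706

0.2937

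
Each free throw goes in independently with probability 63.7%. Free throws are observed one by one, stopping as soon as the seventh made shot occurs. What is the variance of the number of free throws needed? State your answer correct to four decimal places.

6.2622

Y = total free throws until the seventh success; negative binomial with r=7, p=0.637.
Var(Y) = r(1−p)/p² = 7·0.363 / 0.637² = 6.262184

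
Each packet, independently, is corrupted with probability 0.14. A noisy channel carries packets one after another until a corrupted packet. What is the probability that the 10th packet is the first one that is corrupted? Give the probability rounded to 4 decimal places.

Geometric (trials to first success), p = 0.14.
P(Y = 10) = (1−p)^9 · p = 0.25733 · 0.14 = 0.036026

0.0360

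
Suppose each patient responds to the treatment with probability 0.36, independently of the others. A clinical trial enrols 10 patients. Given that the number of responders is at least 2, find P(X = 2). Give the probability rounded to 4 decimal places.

X ~ Binomial(10, 0.36). Want P(X=2 | X≥2) = P(X=2) / P(X≥2).
P(X=2) = C(10,2)·0.36^2·0.64^8 = 0.164156
P(X≥2) = 1 − 0.011529 − 0.064852 = 0.923619
Ratio = 0.164156 / 0.923619 = 0.177732

0.1777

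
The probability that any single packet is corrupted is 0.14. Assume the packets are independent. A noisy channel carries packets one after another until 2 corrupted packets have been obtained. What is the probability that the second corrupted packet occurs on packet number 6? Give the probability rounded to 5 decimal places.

0.05361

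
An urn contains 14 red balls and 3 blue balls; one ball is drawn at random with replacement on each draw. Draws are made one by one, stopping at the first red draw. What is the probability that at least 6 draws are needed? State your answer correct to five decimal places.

0.00017

Y = number of draws to the first success; geometric, p = 0.823529.
P(Y > 5) = P(first 5 all fail) = (1−p)^5 = 0.0001711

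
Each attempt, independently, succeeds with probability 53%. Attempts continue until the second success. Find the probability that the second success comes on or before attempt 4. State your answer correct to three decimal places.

Finishing within 4 attempts ⇔ at least 2 successes in the first 4. With X ~ Binomial(4, 0.53), P(Y ≤ 4) = 1 − P(X ≤ 1).
  k=0: C(4,0)·0.53^0·0.47^4 = 0.04880
  k=1: C(4,1)·0.53^1·0.47^3 = 0.22010
1 − 0.26890 = 0.73110

0.731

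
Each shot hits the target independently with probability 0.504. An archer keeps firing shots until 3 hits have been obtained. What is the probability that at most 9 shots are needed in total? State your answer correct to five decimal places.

0.91403

Finishing within 9 shots ⇔ at least 3 successes in the first 9. With X ~ Binomial(9, 0.504), P(Y ≤ 9) = 1 − P(X ≤ 2).
  k=0: C(9,0)·0.504^0·0.496^9 = 0.0018169
  k=1: C(9,1)·0.504^1·0.496^8 = 0.0166160
  k=2: C(9,2)·0.504^2·0.496^7 = 0.0675360
1 − 0.0859689 = 0.9140311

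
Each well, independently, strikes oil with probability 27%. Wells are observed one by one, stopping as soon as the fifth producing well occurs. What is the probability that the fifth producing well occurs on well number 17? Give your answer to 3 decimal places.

0.060

Y = trial on which the fifth success occurs; negative binomial, r=5, p=0.27.
P(Y=17) = C(16,4) · p^5 · (1−p)^12
= 1820 · 0.0014349 · 0.022902 = 0.05981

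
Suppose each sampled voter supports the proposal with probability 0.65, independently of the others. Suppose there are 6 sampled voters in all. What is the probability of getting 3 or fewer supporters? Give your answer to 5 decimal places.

X ~ Binomial(6, 0.65); P(X ≤ 3) = Σ C(6,k) p^k (1−p)^(6−k) over k:
  k=0: C(6,0)·0.65^0·0.35^6 = 0.0018383
  k=1: C(6,1)·0.65^1·0.35^5 = 0.0204835
  k=2: C(6,2)·0.65^2·0.35^4 = 0.0951021
  k=3: C(6,3)·0.65^3·0.35^3 = 0.2354909
Total = 0.3529148

0.35291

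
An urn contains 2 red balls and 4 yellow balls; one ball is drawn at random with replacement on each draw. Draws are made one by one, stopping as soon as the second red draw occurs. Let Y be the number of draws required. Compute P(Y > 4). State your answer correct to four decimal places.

0.5926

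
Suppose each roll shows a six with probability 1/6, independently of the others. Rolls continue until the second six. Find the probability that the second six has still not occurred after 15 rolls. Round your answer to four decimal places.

0.2596

Needing more than 15 rolls ⇔ fewer than 2 successes in the first 15. With X ~ Binomial(15, 0.166667), P(Y > 15) = P(X ≤ 1).
  k=0: C(15,0)·0.166667^0·0.833333^15 = 0.064905
  k=1: C(15,1)·0.166667^1·0.833333^14 = 0.194716
P(X ≤ 1) = 0.259622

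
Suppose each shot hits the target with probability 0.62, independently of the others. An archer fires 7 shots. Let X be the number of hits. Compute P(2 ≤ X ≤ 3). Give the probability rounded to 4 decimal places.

0.2379

X ~ Binomial(7, 0.62); P(2 ≤ X ≤ 3) = Σ C(7,k) p^k (1−p)^(7−k) over k:
  k=2: C(7,2)·0.62^2·0.38^5 = 0.063962
  k=3: C(7,3)·0.62^3·0.38^4 = 0.173931
Total = 0.237893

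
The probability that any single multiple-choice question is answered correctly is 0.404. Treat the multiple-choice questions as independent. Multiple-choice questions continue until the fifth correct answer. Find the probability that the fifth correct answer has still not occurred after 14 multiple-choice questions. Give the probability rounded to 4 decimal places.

Needing more than 14 multiple-choice questions ⇔ fewer than 5 successes in the first 14. With X ~ Binomial(14, 0.404), P(Y > 14) = P(X ≤ 4).
  k=0: C(14,0)·0.404^0·0.596^14 = 0.000714
  k=1: C(14,1)·0.404^1·0.596^13 = 0.006772
  k=2: C(14,2)·0.404^2·0.596^12 = 0.029837
  k=3: C(14,3)·0.404^3·0.596^11 = 0.080901
  k=4: C(14,4)·0.404^4·0.596^10 = 0.150807
P(X ≤ 4) = 0.269031

0.2690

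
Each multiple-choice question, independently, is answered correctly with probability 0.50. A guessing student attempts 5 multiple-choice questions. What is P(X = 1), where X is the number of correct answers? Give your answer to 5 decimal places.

X ~ Binomial(n=5, p=0.50).
P(X=1) = C(5,1) · p^1 · (1−p)^4
= 5 · 0.5 · 0.0625 = 0.1562500

0.15625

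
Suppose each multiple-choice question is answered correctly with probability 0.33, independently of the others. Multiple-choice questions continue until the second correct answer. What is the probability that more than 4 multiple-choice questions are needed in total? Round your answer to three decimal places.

0.599

Needing more than 4 multiple-choice questions ⇔ fewer than 2 successes in the first 4. With X ~ Binomial(4, 0.33), P(Y > 4) = P(X ≤ 1).
  k=0: C(4,0)·0.33^0·0.67^4 = 0.20151
  k=1: C(4,1)·0.33^1·0.67^3 = 0.39701
P(X ≤ 1) = 0.59852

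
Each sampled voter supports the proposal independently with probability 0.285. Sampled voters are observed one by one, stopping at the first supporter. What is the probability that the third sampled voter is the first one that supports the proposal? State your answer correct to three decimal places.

Geometric (trials to first success), p = 0.285.
P(Y = 3) = (1−p)^2 · p = 0.51123 · 0.285 = 0.14570

0.146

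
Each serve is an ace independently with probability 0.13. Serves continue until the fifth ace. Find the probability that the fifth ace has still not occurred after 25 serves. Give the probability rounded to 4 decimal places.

0.7817

Needing more than 25 serves ⇔ fewer than 5 successes in the first 25. With X ~ Binomial(25, 0.13), P(Y > 25) = P(X ≤ 4).
  k=0: C(25,0)·0.13^0·0.87^25 = 0.030760
  k=1: C(25,1)·0.13^1·0.87^24 = 0.114907
  k=2: C(25,2)·0.13^2·0.87^23 = 0.206040
  k=3: C(25,3)·0.13^3·0.87^22 = 0.236038
  k=4: C(25,4)·0.13^4·0.87^21 = 0.193985
P(X ≤ 4) = 0.781729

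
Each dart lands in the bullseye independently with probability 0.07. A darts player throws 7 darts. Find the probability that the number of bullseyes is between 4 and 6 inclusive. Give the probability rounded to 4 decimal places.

X ~ Binomial(7, 0.07); P(4 ≤ X ≤ 6) = Σ C(7,k) p^k (1−p)^(7−k) over k:
  k=4: C(7,4)·0.07^4·0.93^3 = 0.000676
  k=5: C(7,5)·0.07^5·0.93^2 = 0.000031
  k=6: C(7,6)·0.07^6·0.93^1 = 0.000001
Total = 0.000707

0.0007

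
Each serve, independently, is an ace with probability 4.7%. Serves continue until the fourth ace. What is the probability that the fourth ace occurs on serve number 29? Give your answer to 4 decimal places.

0.0048

Y = trial on which the fourth success occurs; negative binomial, r=4, p=0.047.
P(Y=29) = C(28,3) · p^4 · (1−p)^25
= 3276 · 4.8797e-06 · 0.30014 = 0.004798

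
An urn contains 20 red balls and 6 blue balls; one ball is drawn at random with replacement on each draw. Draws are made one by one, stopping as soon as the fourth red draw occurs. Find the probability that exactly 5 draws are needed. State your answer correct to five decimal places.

0.32319

Y = trial on which the fourth success occurs; negative binomial, r=4, p=0.769231.
P(Y=5) = C(4,3) · p^4 · (1−p)^1
= 4 · 0.35013 · 0.23077 = 0.3231949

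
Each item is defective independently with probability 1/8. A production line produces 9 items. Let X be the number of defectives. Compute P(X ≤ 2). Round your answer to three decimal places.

0.908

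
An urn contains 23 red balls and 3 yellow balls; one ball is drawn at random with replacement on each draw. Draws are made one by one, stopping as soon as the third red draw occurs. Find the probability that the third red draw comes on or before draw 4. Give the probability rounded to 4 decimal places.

Finishing within 4 draws ⇔ at least 3 successes in the first 4. With X ~ Binomial(4, 0.884615), P(Y ≤ 4) = 1 − P(X ≤ 2).
  k=0: C(4,0)·0.884615^0·0.115385^4 = 0.000177
  k=1: C(4,1)·0.884615^1·0.115385^3 = 0.005436
  k=2: C(4,2)·0.884615^2·0.115385^2 = 0.062511
1 − 0.068124 = 0.931876

0.9319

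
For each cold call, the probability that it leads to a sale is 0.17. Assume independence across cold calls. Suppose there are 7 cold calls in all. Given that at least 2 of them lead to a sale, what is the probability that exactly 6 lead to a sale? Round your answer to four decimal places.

0.0004

X ~ Binomial(7, 0.17). Want P(X=6 | X≥2) = P(X=6) / P(X≥2).
P(X=6) = C(7,6)·0.17^6·0.83^1 = 0.000140
P(X≥2) = 1 − 0.271361 − 0.389059 = 0.339580
Ratio = 0.000140 / 0.339580 = 0.000413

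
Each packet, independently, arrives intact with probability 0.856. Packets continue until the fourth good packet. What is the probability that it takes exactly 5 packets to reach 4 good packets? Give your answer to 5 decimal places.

0.30926

Y = trial on which the fourth success occurs; negative binomial, r=4, p=0.856.
P(Y=5) = C(4,3) · p^4 · (1−p)^1
= 4 · 0.5369 · 0.144 = 0.3092556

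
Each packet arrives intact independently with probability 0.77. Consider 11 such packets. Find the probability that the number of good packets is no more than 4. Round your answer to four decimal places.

X ~ Binomial(11, 0.77); P(X ≤ 4) = Σ C(11,k) p^k (1−p)^(11−k) over k:
  k=0: C(11,0)·0.77^0·0.23^11 = 0.000000
  k=1: C(11,1)·0.77^1·0.23^10 = 0.000004
  k=2: C(11,2)·0.77^2·0.23^9 = 0.000059
  k=3: C(11,3)·0.77^3·0.23^8 = 0.000590
  k=4: C(11,4)·0.77^4·0.23^7 = 0.003950
Total = 0.004602

0.0046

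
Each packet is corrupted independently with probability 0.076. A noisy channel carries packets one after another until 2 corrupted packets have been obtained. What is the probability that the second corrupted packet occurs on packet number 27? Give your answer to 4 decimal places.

0.0208

Y = trial on which the second success occurs; negative binomial, r=2, p=0.076.
P(Y=27) = C(26,1) · p^2 · (1−p)^25
= 26 · 0.005776 · 0.13861 = 0.020816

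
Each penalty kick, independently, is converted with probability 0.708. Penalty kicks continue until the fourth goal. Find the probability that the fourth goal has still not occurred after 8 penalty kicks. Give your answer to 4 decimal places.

0.0520

Needing more than 8 penalty kicks ⇔ fewer than 4 successes in the first 8. With X ~ Binomial(8, 0.708), P(Y > 8) = P(X ≤ 3).
  k=0: C(8,0)·0.708^0·0.292^8 = 0.000053
  k=1: C(8,1)·0.708^1·0.292^7 = 0.001025
  k=2: C(8,2)·0.708^2·0.292^6 = 0.008700
  k=3: C(8,3)·0.708^3·0.292^5 = 0.042189
P(X ≤ 3) = 0.051967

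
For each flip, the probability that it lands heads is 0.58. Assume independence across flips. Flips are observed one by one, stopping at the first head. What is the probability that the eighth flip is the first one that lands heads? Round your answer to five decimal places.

0.00134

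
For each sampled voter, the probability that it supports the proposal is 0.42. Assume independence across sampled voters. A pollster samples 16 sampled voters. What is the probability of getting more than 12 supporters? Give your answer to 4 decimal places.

X ~ Binomial(16, 0.42); P(X ≥ 13) = Σ C(16,k) p^k (1−p)^(16−k) over k:
  k=13: C(16,13)·0.42^13·0.58^3 = 0.001383
  k=14: C(16,14)·0.42^14·0.58^2 = 0.000215
  k=15: C(16,15)·0.42^15·0.58^1 = 0.000021
  k=16: C(16,16)·0.42^16·0.58^0 = 0.000001
Total = 0.001619

0.0016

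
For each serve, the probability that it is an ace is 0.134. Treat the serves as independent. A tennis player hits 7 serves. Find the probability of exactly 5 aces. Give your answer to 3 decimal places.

X ~ Binomial(n=7, p=0.134).
P(X=5) = C(7,5) · p^5 · (1−p)^2
= 21 · 4.3204e-05 · 0.74996 = 0.00068

0.001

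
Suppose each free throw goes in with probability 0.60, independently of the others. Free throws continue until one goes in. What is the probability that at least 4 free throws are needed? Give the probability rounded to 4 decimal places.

0.0640

Y = number of free throws to the first success; geometric, p = 0.60.
P(Y > 3) = P(first 3 all fail) = (1−p)^3 = 0.064000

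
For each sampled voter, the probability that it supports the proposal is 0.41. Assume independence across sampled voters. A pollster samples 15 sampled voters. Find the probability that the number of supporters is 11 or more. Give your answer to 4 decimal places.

X ~ Binomial(15, 0.41); P(X ≥ 11) = Σ C(15,k) p^k (1−p)^(15−k) over k:
  k=11: C(15,11)·0.41^11·0.59^4 = 0.009103
  k=12: C(15,12)·0.41^12·0.59^3 = 0.002109
  k=13: C(15,13)·0.41^13·0.59^2 = 0.000338
  k=14: C(15,14)·0.41^14·0.59^1 = 0.000034
  k=15: C(15,15)·0.41^15·0.59^0 = 0.000002
Total = 0.011584

0.0116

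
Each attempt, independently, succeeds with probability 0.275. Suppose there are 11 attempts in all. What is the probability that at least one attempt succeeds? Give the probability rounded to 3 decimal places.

P(at least one) = 1 − P(none) = 1 − (1 − 0.275)^11
= 1 − 0.02909 = 0.97091

0.971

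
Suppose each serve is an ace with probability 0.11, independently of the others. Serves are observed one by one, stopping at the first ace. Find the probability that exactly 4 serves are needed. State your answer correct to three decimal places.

0.078

Geometric (trials to first success), p = 0.11.
P(Y = 4) = (1−p)^3 · p = 0.70497 · 0.11 = 0.07755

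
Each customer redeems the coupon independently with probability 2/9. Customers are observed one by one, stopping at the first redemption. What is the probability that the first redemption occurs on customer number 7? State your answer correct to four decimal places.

Geometric (trials to first success), p = 0.222222.
P(Y = 7) = (1−p)^6 · p = 0.22138 · 0.222222 = 0.049195

0.0492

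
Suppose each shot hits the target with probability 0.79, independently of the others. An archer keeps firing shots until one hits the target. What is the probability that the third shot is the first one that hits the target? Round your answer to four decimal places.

0.0348

Geometric (trials to first success), p = 0.79.
P(Y = 3) = (1−p)^2 · p = 0.0441 · 0.79 = 0.034839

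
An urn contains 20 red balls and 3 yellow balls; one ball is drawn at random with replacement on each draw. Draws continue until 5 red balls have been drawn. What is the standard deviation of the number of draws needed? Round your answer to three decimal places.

0.929

Y = total draws until the fifth success; negative binomial with r=5, p=0.869565.
SD(Y) = √[r(1−p)/p²] = √(0.86250) = 0.92871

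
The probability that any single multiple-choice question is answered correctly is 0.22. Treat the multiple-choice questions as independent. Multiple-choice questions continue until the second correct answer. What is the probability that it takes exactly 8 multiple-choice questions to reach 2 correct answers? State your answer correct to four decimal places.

Y = trial on which the second success occurs; negative binomial, r=2, p=0.22.
P(Y=8) = C(7,1) · p^2 · (1−p)^6
= 7 · 0.0484 · 0.2252 = 0.076298

0.0763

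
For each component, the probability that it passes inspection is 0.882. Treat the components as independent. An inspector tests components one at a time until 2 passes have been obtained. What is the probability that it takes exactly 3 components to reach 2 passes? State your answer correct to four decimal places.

Y = trial on which the second success occurs; negative binomial, r=2, p=0.882.
P(Y=3) = C(2,1) · p^2 · (1−p)^1
= 2 · 0.77792 · 0.118 = 0.183590

0.1836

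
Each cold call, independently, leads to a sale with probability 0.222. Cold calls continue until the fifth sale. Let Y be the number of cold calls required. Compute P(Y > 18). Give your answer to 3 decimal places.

Needing more than 18 cold calls ⇔ fewer than 5 successes in the first 18. With X ~ Binomial(18, 0.222), P(Y > 18) = P(X ≤ 4).
  k=0: C(18,0)·0.222^0·0.778^18 = 0.01091
  k=1: C(18,1)·0.222^1·0.778^17 = 0.05601
  k=2: C(18,2)·0.222^2·0.778^16 = 0.13585
  k=3: C(18,3)·0.222^3·0.778^15 = 0.20675
  k=4: C(18,4)·0.222^4·0.778^14 = 0.22123
P(X ≤ 4) = 0.63075

0.631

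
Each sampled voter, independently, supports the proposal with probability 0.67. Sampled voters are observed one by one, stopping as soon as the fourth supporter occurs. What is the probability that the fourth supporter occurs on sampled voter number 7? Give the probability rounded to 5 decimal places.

Y = trial on which the fourth success occurs; negative binomial, r=4, p=0.67.
P(Y=7) = C(6,3) · p^4 · (1−p)^3
= 20 · 0.20151 · 0.035937 = 0.1448342

0.14483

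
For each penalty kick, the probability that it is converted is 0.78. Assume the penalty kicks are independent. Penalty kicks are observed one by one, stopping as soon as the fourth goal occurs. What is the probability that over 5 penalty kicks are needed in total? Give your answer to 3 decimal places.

Needing more than 5 penalty kicks ⇔ fewer than 4 successes in the first 5. With X ~ Binomial(5, 0.78), P(Y > 5) = P(X ≤ 3).
  k=0: C(5,0)·0.78^0·0.22^5 = 0.00052
  k=1: C(5,1)·0.78^1·0.22^4 = 0.00914
  k=2: C(5,2)·0.78^2·0.22^3 = 0.06478
  k=3: C(5,3)·0.78^3·0.22^2 = 0.22968
P(X ≤ 3) = 0.30412

0.304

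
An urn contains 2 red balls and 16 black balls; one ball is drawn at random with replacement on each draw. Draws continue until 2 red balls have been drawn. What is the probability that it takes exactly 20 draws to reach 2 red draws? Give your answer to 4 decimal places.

0.0282

Y = trial on which the second success occurs; negative binomial, r=2, p=0.111111.
P(Y=20) = C(19,1) · p^2 · (1−p)^18
= 19 · 0.012346 · 0.12002 = 0.028153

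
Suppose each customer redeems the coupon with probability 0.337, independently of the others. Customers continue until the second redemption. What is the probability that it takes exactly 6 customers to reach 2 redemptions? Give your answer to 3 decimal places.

Y = trial on which the second success occurs; negative binomial, r=2, p=0.337.
P(Y=6) = C(5,1) · p^2 · (1−p)^4
= 5 · 0.11357 · 0.19322 = 0.10972

0.110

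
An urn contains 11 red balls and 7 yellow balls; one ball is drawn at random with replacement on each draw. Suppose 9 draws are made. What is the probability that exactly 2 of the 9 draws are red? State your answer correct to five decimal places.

X ~ Binomial(n=9, p=0.611111).
P(X=2) = C(9,2) · p^2 · (1−p)^7
= 36 · 0.37346 · 0.0013452 = 0.0180851

0.01809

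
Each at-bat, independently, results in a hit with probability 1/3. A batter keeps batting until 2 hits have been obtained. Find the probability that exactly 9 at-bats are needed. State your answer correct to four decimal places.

0.0520

Y = trial on which the second success occurs; negative binomial, r=2, p=0.333333.
P(Y=9) = C(8,1) · p^2 · (1−p)^7
= 8 · 0.11111 · 0.058528 = 0.052025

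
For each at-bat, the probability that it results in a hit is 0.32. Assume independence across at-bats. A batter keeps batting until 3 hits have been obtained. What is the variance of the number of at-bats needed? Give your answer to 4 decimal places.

Y = total at-bats until the third success; negative binomial with r=3, p=0.32.
Var(Y) = r(1−p)/p² = 3·0.68 / 0.32² = 19.921875

19.9219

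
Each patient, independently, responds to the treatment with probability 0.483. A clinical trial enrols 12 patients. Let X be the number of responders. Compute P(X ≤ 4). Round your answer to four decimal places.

X ~ Binomial(12, 0.483); P(X ≤ 4) = Σ C(12,k) p^k (1−p)^(12−k) over k:
  k=0: C(12,0)·0.483^0·0.517^12 = 0.000365
  k=1: C(12,1)·0.483^1·0.517^11 = 0.004088
  k=2: C(12,2)·0.483^2·0.517^10 = 0.021006
  k=3: C(12,3)·0.483^3·0.517^9 = 0.065415
  k=4: C(12,4)·0.483^4·0.517^8 = 0.137505
Total = 0.228379

0.2284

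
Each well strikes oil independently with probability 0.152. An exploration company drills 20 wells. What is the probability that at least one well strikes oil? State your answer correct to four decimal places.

0.9630

P(at least one) = 1 − P(none) = 1 − (1 − 0.152)^20
= 1 − 0.036976 = 0.963024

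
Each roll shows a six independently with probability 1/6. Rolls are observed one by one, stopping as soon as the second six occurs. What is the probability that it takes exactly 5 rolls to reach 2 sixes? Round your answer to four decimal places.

Y = trial on which the second success occurs; negative binomial, r=2, p=0.166667.
P(Y=5) = C(4,1) · p^2 · (1−p)^3
= 4 · 0.027778 · 0.5787 = 0.064300

0.0643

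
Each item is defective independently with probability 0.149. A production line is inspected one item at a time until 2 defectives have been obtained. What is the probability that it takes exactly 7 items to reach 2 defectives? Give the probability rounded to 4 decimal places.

Y = trial on which the second success occurs; negative binomial, r=2, p=0.149.
P(Y=7) = C(6,1) · p^2 · (1−p)^5
= 6 · 0.022201 · 0.44632 = 0.059453

0.0595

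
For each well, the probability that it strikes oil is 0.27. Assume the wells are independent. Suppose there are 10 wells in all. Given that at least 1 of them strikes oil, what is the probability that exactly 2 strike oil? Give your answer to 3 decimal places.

0.276

X ~ Binomial(10, 0.27). Want P(X=2 | X≥1) = P(X=2) / P(X≥1).
P(X=2) = C(10,2)·0.27^2·0.73^8 = 0.26456
P(X≥1) = 1 − 0.04298 = 0.95702
Ratio = 0.26456 / 0.95702 = 0.27644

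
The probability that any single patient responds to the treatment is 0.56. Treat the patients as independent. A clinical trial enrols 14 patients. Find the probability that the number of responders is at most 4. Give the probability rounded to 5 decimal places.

X ~ Binomial(14, 0.56); P(X ≤ 4) = Σ C(14,k) p^k (1−p)^(14−k) over k:
  k=0: C(14,0)·0.56^0·0.44^14 = 0.0000102
  k=1: C(14,1)·0.56^1·0.44^13 = 0.0001816
  k=2: C(14,2)·0.56^2·0.44^12 = 0.0015026
  k=3: C(14,3)·0.56^3·0.44^11 = 0.0076497
  k=4: C(14,4)·0.56^4·0.44^10 = 0.0267740
Total = 0.0361181

0.03612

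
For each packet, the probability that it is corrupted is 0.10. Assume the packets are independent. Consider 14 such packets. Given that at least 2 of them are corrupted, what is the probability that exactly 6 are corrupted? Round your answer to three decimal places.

0.003

X ~ Binomial(14, 0.10). Want P(X=6 | X≥2) = P(X=6) / P(X≥2).
P(X=6) = C(14,6)·0.10^6·0.90^8 = 0.00129
P(X≥2) = 1 − 0.22877 − 0.35586 = 0.41537
Ratio = 0.00129 / 0.41537 = 0.00311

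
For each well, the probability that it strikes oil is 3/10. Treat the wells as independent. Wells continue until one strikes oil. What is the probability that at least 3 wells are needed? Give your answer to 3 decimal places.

0.490

Y = number of wells to the first success; geometric, p = 0.30.
P(Y > 2) = P(first 2 all fail) = (1−p)^2 = 0.49000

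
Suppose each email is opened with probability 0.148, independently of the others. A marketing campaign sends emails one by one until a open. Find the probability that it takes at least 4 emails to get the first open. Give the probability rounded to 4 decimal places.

0.6185

Y = number of emails to the first success; geometric, p = 0.148.
P(Y > 3) = P(first 3 all fail) = (1−p)^3 = 0.618470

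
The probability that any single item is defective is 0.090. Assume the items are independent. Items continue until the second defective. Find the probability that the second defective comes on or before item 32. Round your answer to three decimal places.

Finishing within 32 items ⇔ at least 2 successes in the first 32. With X ~ Binomial(32, 0.09), P(Y ≤ 32) = 1 − P(X ≤ 1).
  k=0: C(32,0)·0.09^0·0.91^32 = 0.04890
  k=1: C(32,1)·0.09^1·0.91^31 = 0.15477
1 − 0.20367 = 0.79633

0.796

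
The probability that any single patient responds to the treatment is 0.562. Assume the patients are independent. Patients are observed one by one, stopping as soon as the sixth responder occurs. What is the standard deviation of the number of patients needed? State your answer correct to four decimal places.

2.8845

Y = total patients until the sixth success; negative binomial with r=6, p=0.562.
SD(Y) = √[r(1−p)/p²] = √(8.320563) = 2.884539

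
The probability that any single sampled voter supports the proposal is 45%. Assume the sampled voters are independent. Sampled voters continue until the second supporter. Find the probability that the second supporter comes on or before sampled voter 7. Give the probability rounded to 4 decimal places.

0.8976

Finishing within 7 sampled voters ⇔ at least 2 successes in the first 7. With X ~ Binomial(7, 0.45), P(Y ≤ 7) = 1 − P(X ≤ 1).
  k=0: C(7,0)·0.45^0·0.55^7 = 0.015224
  k=1: C(7,1)·0.45^1·0.55^6 = 0.087194
1 − 0.102418 = 0.897582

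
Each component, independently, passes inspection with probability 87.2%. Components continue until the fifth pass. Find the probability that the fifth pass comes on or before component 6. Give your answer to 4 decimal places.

0.8268

Finishing within 6 components ⇔ at least 5 successes in the first 6. With X ~ Binomial(6, 0.872), P(Y ≤ 6) = 1 − P(X ≤ 4).
  k=0: C(6,0)·0.872^0·0.128^6 = 0.000004
  k=1: C(6,1)·0.872^1·0.128^5 = 0.000180
  k=2: C(6,2)·0.872^2·0.128^4 = 0.003062
  k=3: C(6,3)·0.872^3·0.128^3 = 0.027811
  k=4: C(6,4)·0.872^4·0.128^2 = 0.142094
1 − 0.173151 = 0.826849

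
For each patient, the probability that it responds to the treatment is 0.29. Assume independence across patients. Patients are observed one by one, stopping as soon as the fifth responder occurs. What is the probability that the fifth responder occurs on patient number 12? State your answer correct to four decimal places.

Y = trial on which the fifth success occurs; negative binomial, r=5, p=0.29.
P(Y=12) = C(11,4) · p^5 · (1−p)^7
= 330 · 0.0020511 · 0.090951 = 0.061562

0.0616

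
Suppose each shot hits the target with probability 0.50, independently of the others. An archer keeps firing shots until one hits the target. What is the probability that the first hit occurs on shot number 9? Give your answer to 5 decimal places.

0.00195

Geometric (trials to first success), p = 0.50.
P(Y = 9) = (1−p)^8 · p = 0.0039062 · 0.50 = 0.0019531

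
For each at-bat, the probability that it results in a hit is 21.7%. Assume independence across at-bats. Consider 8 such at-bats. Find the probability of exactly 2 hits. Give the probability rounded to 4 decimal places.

0.3038

X ~ Binomial(n=8, p=0.217).
P(X=2) = C(8,2) · p^2 · (1−p)^6
= 28 · 0.047089 · 0.23045 = 0.303842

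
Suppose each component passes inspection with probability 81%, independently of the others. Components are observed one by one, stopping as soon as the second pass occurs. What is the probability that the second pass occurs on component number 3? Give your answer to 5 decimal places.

0.24932

Y = trial on which the second success occurs; negative binomial, r=2, p=0.81.
P(Y=3) = C(2,1) · p^2 · (1−p)^1
= 2 · 0.6561 · 0.19 = 0.2493180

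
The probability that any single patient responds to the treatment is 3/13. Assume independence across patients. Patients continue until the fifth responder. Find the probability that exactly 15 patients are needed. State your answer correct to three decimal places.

Y = trial on which the fifth success occurs; negative binomial, r=5, p=0.230769.
P(Y=15) = C(14,4) · p^5 · (1−p)^10
= 1001 · 0.00065447 · 0.072538 = 0.04752

0.048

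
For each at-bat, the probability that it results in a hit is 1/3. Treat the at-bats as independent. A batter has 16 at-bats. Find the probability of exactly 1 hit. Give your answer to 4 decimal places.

X ~ Binomial(n=16, p=0.333333).
P(X=1) = C(16,1) · p^1 · (1−p)^15
= 16 · 0.33333 · 0.0022837 = 0.012180

0.0122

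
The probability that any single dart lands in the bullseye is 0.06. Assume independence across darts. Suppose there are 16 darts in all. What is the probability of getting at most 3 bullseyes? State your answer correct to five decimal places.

0.98683

X ~ Binomial(16, 0.06); P(X ≤ 3) = Σ C(16,k) p^k (1−p)^(16−k) over k:
  k=0: C(16,0)·0.06^0·0.94^16 = 0.3715743
  k=1: C(16,1)·0.06^1·0.94^15 = 0.3794801
  k=2: C(16,2)·0.06^2·0.94^14 = 0.1816660
  k=3: C(16,3)·0.06^3·0.94^13 = 0.0541133
Total = 0.9868337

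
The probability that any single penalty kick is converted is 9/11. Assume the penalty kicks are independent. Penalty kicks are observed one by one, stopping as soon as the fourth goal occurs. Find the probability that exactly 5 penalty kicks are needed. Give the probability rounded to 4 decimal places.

0.3259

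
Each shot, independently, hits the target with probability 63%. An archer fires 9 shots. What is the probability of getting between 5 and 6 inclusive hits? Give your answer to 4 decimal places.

X ~ Binomial(9, 0.63); P(5 ≤ X ≤ 6) = Σ C(9,k) p^k (1−p)^(9−k) over k:
  k=5: C(9,5)·0.63^5·0.37^4 = 0.234358
  k=6: C(9,6)·0.63^6·0.37^3 = 0.266028
Total = 0.500386

0.5004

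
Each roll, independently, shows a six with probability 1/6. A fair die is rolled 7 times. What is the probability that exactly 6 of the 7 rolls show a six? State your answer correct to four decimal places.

X ~ Binomial(n=7, p=0.166667).
P(X=6) = C(7,6) · p^6 · (1−p)^1
= 7 · 2.1433e-05 · 0.83333 = 0.000125

0.0001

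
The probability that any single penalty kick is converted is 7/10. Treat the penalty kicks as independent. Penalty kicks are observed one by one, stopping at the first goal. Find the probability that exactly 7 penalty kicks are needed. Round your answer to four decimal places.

0.0005

Geometric (trials to first success), p = 0.70.
P(Y = 7) = (1−p)^6 · p = 0.000729 · 0.70 = 0.000510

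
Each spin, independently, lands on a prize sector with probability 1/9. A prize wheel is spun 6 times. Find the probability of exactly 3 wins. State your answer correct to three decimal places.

X ~ Binomial(n=6, p=0.111111).
P(X=3) = C(6,3) · p^3 · (1−p)^3
= 20 · 0.0013717 · 0.70233 = 0.01927

0.019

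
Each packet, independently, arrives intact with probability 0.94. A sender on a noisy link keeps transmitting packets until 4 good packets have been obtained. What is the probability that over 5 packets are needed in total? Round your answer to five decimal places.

0.03187

Needing more than 5 packets ⇔ fewer than 4 successes in the first 5. With X ~ Binomial(5, 0.94), P(Y > 5) = P(X ≤ 3).
  k=0: C(5,0)·0.94^0·0.06^5 = 0.0000008
  k=1: C(5,1)·0.94^1·0.06^4 = 0.0000609
  k=2: C(5,2)·0.94^2·0.06^3 = 0.0019086
  k=3: C(5,3)·0.94^3·0.06^2 = 0.0299010
P(X ≤ 3) = 0.0318713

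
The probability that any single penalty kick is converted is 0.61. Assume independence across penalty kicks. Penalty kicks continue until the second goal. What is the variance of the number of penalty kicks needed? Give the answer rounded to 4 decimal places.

2.0962

Y = total penalty kicks until the second success; negative binomial with r=2, p=0.61.
Var(Y) = r(1−p)/p² = 2·0.39 / 0.61² = 2.096211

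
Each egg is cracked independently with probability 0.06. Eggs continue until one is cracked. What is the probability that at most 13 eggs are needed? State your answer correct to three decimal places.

0.553

Y = number of eggs to the first success; geometric, p = 0.06.
P(Y ≤ 13) = 1 − (1−p)^13 = 1 − 0.44737 = 0.55263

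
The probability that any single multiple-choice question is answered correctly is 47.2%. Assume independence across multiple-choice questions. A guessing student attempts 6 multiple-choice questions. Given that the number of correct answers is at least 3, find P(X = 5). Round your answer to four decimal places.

0.1232

X ~ Binomial(6, 0.472). Want P(X=5 | X≥3) = P(X=5) / P(X≥3).
P(X=5) = C(6,5)·0.472^5·0.528^1 = 0.074216
P(X≥3) = 1 − 0.021667 − 0.116215 − 0.259723 = 0.602394
Ratio = 0.074216 / 0.602394 = 0.123201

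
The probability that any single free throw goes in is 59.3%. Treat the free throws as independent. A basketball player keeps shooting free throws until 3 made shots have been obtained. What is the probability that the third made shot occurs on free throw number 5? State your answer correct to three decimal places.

Y = trial on which the third success occurs; negative binomial, r=3, p=0.593.
P(Y=5) = C(4,2) · p^3 · (1−p)^2
= 6 · 0.20853 · 0.16565 = 0.20725

0.207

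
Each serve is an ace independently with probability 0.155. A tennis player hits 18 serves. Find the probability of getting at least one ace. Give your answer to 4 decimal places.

P(at least one) = 1 − P(none) = 1 − (1 − 0.155)^18
= 1 − 0.048241 = 0.951759

0.9518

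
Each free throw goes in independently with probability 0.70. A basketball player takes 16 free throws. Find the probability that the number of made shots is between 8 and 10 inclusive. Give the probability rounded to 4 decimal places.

0.3145

X ~ Binomial(16, 0.70); P(8 ≤ X ≤ 10) = Σ C(16,k) p^k (1−p)^(16−k) over k:
  k=8: C(16,8)·0.70^8·0.30^8 = 0.048678
  k=9: C(16,9)·0.70^9·0.30^7 = 0.100962
  k=10: C(16,10)·0.70^10·0.30^6 = 0.164904
Total = 0.314544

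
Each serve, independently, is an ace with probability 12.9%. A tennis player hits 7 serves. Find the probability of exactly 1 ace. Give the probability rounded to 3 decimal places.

X ~ Binomial(n=7, p=0.129).
P(X=1) = C(7,1) · p^1 · (1−p)^6
= 7 · 0.129 · 0.43663 = 0.39427

0.394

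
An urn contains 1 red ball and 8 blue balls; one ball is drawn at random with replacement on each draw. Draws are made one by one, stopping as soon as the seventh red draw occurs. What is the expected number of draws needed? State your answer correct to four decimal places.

63.0000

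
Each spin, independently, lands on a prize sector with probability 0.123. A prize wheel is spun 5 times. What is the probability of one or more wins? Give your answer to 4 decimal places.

0.4812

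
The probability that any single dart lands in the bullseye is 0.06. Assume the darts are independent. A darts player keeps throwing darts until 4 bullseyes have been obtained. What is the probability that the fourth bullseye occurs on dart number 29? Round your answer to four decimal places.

0.0090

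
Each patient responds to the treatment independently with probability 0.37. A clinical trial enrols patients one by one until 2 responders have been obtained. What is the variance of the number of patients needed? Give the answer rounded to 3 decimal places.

Y = total patients until the second success; negative binomial with r=2, p=0.37.
Var(Y) = r(1−p)/p² = 2·0.63 / 0.37² = 9.20380

9.204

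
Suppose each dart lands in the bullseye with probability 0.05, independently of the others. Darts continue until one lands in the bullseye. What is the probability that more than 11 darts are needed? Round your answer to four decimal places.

0.5688

Y = number of darts to the first success; geometric, p = 0.05.
P(Y > 11) = P(first 11 all fail) = (1−p)^11 = 0.568800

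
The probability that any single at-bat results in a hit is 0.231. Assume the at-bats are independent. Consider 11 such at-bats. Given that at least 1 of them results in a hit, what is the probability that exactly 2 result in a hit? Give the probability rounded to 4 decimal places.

X ~ Binomial(11, 0.231). Want P(X=2 | X≥1) = P(X=2) / P(X≥1).
P(X=2) = C(11,2)·0.231^2·0.769^9 = 0.276009
P(X≥1) = 1 − 0.055615 = 0.944385
Ratio = 0.276009 / 0.944385 = 0.292263

0.2923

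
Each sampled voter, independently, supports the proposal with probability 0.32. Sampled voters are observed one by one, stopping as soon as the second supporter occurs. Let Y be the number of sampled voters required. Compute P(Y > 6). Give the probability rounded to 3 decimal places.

0.378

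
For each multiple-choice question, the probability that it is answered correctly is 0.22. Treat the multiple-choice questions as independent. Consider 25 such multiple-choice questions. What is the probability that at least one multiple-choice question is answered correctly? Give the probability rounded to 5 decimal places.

0.99799

P(at least one) = 1 − P(none) = 1 − (1 − 0.22)^25
= 1 − 0.0020062 = 0.9979938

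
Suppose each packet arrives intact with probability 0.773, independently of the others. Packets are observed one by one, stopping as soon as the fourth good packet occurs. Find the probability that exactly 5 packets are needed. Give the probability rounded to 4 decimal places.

Y = trial on which the fourth success occurs; negative binomial, r=4, p=0.773.
P(Y=5) = C(4,3) · p^4 · (1−p)^1
= 4 · 0.35704 · 0.227 = 0.324193

0.3242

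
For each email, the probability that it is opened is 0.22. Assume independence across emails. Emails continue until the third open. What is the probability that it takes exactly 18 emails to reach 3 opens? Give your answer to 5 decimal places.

0.03485

Y = trial on which the third success occurs; negative binomial, r=3, p=0.22.
P(Y=18) = C(17,2) · p^3 · (1−p)^15
= 136 · 0.010648 · 0.024067 = 0.0348519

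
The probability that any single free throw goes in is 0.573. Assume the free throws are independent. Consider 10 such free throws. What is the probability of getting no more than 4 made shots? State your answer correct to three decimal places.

X ~ Binomial(10, 0.573); P(X ≤ 4) = Σ C(10,k) p^k (1−p)^(10−k) over k:
  k=0: C(10,0)·0.573^0·0.427^10 = 0.00020
  k=1: C(10,1)·0.573^1·0.427^9 = 0.00270
  k=2: C(10,2)·0.573^2·0.427^8 = 0.01633
  k=3: C(10,3)·0.573^3·0.427^7 = 0.05843
  k=4: C(10,4)·0.573^4·0.427^6 = 0.13722
Total = 0.21488

0.215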